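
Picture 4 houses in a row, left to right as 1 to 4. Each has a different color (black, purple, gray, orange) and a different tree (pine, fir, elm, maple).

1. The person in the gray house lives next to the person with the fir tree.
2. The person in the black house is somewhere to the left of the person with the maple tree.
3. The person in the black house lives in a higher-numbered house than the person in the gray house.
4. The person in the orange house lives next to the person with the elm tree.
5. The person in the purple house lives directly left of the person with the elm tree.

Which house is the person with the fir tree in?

2

House 4's color must be orange (nothing else left).
Clue 4 places the person with the elm tree in house 3.
Clue 5: the person in the purple house is in house 2.
That leaves gray as the color for house 1.
The only color still possible for house 3 is black.
House 4 tree: only maple fits.
From clue 1, the person with the fir tree must be in house 2.
House 1 tree: only pine fits.
So: house 1 = gray/pine, house 2 = purple/fir, house 3 = black/elm, house 4 = orange/maple.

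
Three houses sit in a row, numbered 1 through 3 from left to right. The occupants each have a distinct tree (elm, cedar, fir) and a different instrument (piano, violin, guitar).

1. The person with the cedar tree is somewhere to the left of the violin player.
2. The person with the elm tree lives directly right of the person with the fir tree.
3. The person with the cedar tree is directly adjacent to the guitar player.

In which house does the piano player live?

So house 3 gets elm for tree.
From clue 2, the person with the fir tree must be in house 2.
House 1 tree: only cedar fits.
By clue 3, the guitar player is in house 2.
House 1's instrument must be piano (nothing else left).
The only instrument still possible for house 3 is violin.
So: house 1 = cedar/piano, house 2 = fir/guitar, house 3 = elm/violin.

1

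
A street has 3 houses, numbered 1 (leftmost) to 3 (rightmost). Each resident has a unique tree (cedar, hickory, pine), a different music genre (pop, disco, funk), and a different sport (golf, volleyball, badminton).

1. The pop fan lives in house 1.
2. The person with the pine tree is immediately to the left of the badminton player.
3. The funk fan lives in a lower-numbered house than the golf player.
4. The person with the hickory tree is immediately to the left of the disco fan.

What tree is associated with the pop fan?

pine

From clue 1, the pop fan must be in house 1.
The only tree still possible for house 3 is cedar.
So house 2 gets funk for music genre.
That leaves disco as the music genre for house 3.
The only sport still possible for house 1 is volleyball.
Clue 3: the golf player is in house 3.
Clue 4: the person with the hickory tree is in house 2.
That leaves pine as the tree for house 1.
So house 2 gets badminton for sport.
So: house 1 = pine/pop/volleyball, house 2 = hickory/funk/badminton, house 3 = cedar/disco/golf.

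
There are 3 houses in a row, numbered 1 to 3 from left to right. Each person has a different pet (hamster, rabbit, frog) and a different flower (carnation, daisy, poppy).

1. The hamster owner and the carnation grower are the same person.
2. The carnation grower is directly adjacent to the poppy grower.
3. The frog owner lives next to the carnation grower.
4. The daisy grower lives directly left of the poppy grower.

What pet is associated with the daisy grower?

rabbit

The daisy grower is narrowed to house 1 or 2; consider each.
Placing it in house 2 leads to a contradiction, so it's in house 1.
The poppy grower is in house 2 (clue 4).
So house 3 gets carnation for flower.
Clue 1 places the hamster owner in house 3.
From clue 3, the frog owner must be in house 2.
House 1 pet: only rabbit fits.
So: house 1 = rabbit/daisy, house 2 = frog/poppy, house 3 = hamster/carnation.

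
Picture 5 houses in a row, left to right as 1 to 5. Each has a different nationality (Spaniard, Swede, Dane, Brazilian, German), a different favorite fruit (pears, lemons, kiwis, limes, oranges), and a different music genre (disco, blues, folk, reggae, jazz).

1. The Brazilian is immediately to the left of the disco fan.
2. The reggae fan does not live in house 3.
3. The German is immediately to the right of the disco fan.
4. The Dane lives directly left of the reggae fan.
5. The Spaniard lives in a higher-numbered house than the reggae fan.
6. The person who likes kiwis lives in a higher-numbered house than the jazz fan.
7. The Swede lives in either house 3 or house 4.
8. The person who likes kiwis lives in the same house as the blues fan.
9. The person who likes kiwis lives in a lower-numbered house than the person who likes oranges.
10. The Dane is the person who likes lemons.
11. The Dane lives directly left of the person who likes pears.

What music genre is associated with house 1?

That leaves Brazilian as the nationality for house 2.
From clue 1, the disco fan must be in house 3.
Clue 3 places the German in house 4.
So house 1 gets Dane for nationality.
So house 5 gets Spaniard for nationality.
House 5's music genre must be folk (nothing else left).
Clue 4 places the reggae fan in house 2.
The person who likes lemons is in house 1 (clue 10).
From clue 11, the person who likes pears must be in house 2.
House 3 nationality: only Swede fits.
The only favorite fruit still possible for house 4 is kiwis.
The only music genre still possible for house 1 is jazz.
The only music genre still possible for house 4 is blues.
Clue 9 places the person who likes oranges in house 5.
House 3's favorite fruit must be limes (nothing else left).
So: house 1 = Dane/lemons/jazz, house 2 = Brazilian/pears/reggae, house 3 = Swede/limes/disco, house 4 = German/kiwis/blues, house 5 = Spaniard/oranges/folk.

jazz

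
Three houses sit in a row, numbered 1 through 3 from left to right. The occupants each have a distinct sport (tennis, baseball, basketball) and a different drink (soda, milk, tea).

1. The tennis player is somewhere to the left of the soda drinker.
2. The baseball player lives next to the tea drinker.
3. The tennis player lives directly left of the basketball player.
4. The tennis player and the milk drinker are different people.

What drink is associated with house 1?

The basketball player is narrowed to house 2 or 3; consider each.
Placing it in house 2 leads to a contradiction, so it's in house 3.
By clue 3, the tennis player is in house 2.
House 1's sport must be baseball (nothing else left).
By clue 1, the soda drinker is in house 3.
The tea drinker is in house 2 (clue 2).
That leaves milk as the drink for house 1.
So: house 1 = baseball/milk, house 2 = tennis/tea, house 3 = basketball/soda.

milk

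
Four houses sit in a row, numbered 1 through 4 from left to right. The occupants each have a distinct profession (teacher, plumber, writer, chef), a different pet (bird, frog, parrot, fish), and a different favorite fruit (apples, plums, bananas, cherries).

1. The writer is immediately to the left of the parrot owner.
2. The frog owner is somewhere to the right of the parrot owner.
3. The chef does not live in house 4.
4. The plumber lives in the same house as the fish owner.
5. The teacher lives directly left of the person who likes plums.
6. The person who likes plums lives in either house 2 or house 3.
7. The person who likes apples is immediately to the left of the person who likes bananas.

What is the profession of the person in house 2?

House 4 profession: only plumber fits.
The fish owner is in house 4 (clue 4).
The only profession still possible for house 3 is chef.
So house 1 gets bird for pet.
House 2's pet must be parrot (nothing else left).
House 3's pet must be frog (nothing else left).
Clue 1 places the writer in house 1.
That leaves teacher as the profession for house 2.
Clue 5: the person who likes plums is in house 3.
Clue 7 places the person who likes apples in house 1.
From clue 7, the person who likes bananas must be in house 2.
So house 4 gets cherries for favorite fruit.
So: house 1 = writer/bird/apples, house 2 = teacher/parrot/bananas, house 3 = chef/frog/plums, house 4 = plumber/fish/cherries.

teacher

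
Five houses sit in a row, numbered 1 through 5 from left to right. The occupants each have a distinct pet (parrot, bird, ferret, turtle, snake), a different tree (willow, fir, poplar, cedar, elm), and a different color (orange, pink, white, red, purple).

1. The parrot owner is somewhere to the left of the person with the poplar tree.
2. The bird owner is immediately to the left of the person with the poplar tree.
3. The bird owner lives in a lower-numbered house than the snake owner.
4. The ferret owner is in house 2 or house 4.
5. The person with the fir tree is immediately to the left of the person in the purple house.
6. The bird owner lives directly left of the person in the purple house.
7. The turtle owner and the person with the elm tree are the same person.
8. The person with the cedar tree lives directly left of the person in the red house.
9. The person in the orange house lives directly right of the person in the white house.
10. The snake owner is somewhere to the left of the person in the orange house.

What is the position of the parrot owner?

House 5 pet: only turtle fits.
From clue 7, the person with the elm tree must be in house 5.
That leaves pink as the color for house 1.
The ferret owner is narrowed to house 2 or 4; consider each.
Placing it in house 2 leads to a contradiction, so it's in house 4.
House 3's pet must be snake (nothing else left).
The bird owner is narrowed to house 1 or 2; consider each.
Placing it in house 1 leads to a contradiction, so it's in house 2.
Clue 2 places the person with the poplar tree in house 3.
Clue 6 places the person in the purple house in house 3.
House 1 pet: only parrot fits.
House 2 color: only red fits.
House 5's color must be orange (nothing else left).
Clue 5 places the person with the fir tree in house 2.
By clue 8, the person with the cedar tree is in house 1.
That leaves willow as the tree for house 4.
That leaves white as the color for house 4.
So: house 1 = parrot/cedar/pink, house 2 = bird/fir/red, house 3 = snake/poplar/purple, house 4 = ferret/willow/white, house 5 = turtle/elm/orange.

1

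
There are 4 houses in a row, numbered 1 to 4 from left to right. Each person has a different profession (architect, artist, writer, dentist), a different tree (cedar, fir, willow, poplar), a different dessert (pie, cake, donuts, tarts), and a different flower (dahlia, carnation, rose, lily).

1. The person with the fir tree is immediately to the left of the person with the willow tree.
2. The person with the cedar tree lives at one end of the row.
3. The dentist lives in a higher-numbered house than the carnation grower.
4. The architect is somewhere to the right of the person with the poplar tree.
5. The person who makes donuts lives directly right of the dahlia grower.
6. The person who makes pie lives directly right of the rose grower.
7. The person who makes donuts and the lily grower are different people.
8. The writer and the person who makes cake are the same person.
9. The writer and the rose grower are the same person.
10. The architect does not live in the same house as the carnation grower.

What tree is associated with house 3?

That leaves lily as the flower for house 4.
The person with the cedar tree is narrowed to house 1 or 4; consider each.
Placing it in house 1 leads to a contradiction, so it's in house 4.
The person with the fir tree is narrowed to house 1 or 2; consider each.
Placing it in house 1 leads to a contradiction, so it's in house 2.
Clue 1 places the person with the willow tree in house 3.
House 1's tree must be poplar (nothing else left).
The person who makes donuts is narrowed to house 2 or 3; consider each.
Placing it in house 2 leads to a contradiction, so it's in house 3.
By clue 5, the dahlia grower is in house 2.
Clue 9 places the writer in house 1.
The rose grower is in house 1 (clue 9).
So house 3 gets carnation for flower.
Clue 3: the dentist is in house 4.
Clue 6 places the person who makes pie in house 2.
The person who makes cake is in house 1 (clue 8).
The only profession still possible for house 3 is artist.
House 4's dessert must be tarts (nothing else left).
House 2 profession: only architect fits.
So: house 1 = writer/poplar/cake/rose, house 2 = architect/fir/pie/dahlia, house 3 = artist/willow/donuts/carnation, house 4 = dentist/cedar/tarts/lily.

willow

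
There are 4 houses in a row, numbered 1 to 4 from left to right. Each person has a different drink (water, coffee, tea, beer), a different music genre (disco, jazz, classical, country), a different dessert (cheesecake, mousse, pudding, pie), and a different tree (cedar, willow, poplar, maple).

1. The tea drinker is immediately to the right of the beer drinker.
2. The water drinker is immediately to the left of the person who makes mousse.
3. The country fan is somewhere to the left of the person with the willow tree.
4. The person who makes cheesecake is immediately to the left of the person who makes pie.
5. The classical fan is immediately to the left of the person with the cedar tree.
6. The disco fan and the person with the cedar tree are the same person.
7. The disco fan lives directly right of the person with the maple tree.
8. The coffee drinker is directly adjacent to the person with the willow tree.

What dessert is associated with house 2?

pie

The beer drinker is narrowed to house 1 or 2 or 3; consider each.
Placing it in house 1 and house 2 leads to a contradiction, so it's in house 3.
By clue 1, the tea drinker is in house 4.
The coffee drinker is narrowed to house 1 or 2; consider each.
Placing it in house 2 leads to a contradiction, so it's in house 1.
Clue 8: the person with the willow tree is in house 2.
So house 2 gets water for drink.
Clue 2 places the person who makes mousse in house 3.
From clue 3, the country fan must be in house 1.
Clue 7: the disco fan is in house 4.
Clue 7: the person with the maple tree is in house 3.
So house 1 gets poplar for tree.
So house 4 gets cedar for tree.
The person who makes cheesecake is in house 1 (clue 4).
Clue 4 places the person who makes pie in house 2.
By clue 5, the classical fan is in house 3.
So house 2 gets jazz for music genre.
House 4 dessert: only pudding fits.
So: house 1 = coffee/country/cheesecake/poplar, house 2 = water/jazz/pie/willow, house 3 = beer/classical/mousse/maple, house 4 = tea/disco/pudding/cedar.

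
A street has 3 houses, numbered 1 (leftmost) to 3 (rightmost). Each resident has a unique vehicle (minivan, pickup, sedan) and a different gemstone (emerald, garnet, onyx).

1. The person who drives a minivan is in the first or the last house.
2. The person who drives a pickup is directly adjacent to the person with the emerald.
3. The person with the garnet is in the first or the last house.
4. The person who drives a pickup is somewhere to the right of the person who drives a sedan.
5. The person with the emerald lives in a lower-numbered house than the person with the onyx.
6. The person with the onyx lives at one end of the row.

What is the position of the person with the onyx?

3

From clue 6, the person with the onyx must be in house 3.
House 2's gemstone must be emerald (nothing else left).
Clue 2 places the person who drives a pickup in house 3.
So house 2 gets sedan for vehicle.
House 1's gemstone must be garnet (nothing else left).
So house 1 gets minivan for vehicle.
So: house 1 = minivan/garnet, house 2 = sedan/emerald, house 3 = pickup/onyx.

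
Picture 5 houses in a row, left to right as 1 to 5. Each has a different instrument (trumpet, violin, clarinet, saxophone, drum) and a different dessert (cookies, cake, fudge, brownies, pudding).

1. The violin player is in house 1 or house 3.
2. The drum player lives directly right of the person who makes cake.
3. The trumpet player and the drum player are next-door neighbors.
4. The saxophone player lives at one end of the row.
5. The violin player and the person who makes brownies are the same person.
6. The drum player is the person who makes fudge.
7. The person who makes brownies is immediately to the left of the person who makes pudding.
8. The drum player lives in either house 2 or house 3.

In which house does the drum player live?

House 5 dessert: only cookies fits.
House 4's dessert must be pudding (nothing else left).
From clue 7, the person who makes brownies must be in house 3.
That leaves cake as the dessert for house 1.
The only dessert still possible for house 2 is fudge.
From clue 2, the drum player must be in house 2.
Clue 5 places the violin player in house 3.
The only instrument still possible for house 4 is clarinet.
House 5's instrument must be saxophone (nothing else left).
That leaves trumpet as the instrument for house 1.
So: house 1 = trumpet/cake, house 2 = drum/fudge, house 3 = violin/brownies, house 4 = clarinet/pudding, house 5 = saxophone/cookies.

2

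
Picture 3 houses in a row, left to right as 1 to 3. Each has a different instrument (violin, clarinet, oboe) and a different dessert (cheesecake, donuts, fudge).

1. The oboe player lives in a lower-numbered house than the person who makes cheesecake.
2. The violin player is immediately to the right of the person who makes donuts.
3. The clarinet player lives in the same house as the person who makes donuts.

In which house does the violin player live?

So house 3 gets violin for instrument.
Clue 2: the person who makes donuts is in house 2.
Clue 3: the clarinet player is in house 2.
House 1's instrument must be oboe (nothing else left).
So house 1 gets fudge for dessert.
That leaves cheesecake as the dessert for house 3.
So: house 1 = oboe/fudge, house 2 = clarinet/donuts, house 3 = violin/cheesecake.

3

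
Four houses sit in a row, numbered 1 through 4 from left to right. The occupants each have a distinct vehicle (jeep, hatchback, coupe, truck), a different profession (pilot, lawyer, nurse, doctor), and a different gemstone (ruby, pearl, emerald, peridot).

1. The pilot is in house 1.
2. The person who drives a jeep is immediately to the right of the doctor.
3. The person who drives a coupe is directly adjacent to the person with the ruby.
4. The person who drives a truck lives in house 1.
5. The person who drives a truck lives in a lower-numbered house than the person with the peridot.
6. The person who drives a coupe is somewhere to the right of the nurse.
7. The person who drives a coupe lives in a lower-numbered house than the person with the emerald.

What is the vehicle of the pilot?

truck

Clue 1 places the pilot in house 1.
By clue 4, the person who drives a truck is in house 1.
House 4 profession: only lawyer fits.
Clue 6: the person who drives a coupe is in house 3.
Clue 6 places the nurse in house 2.
From clue 7, the person with the emerald must be in house 4.
So house 2 gets hatchback for vehicle.
House 4 vehicle: only jeep fits.
That leaves doctor as the profession for house 3.
Clue 3 places the person with the ruby in house 2.
So house 1 gets pearl for gemstone.
House 3 gemstone: only peridot fits.
So: house 1 = truck/pilot/pearl, house 2 = hatchback/nurse/ruby, house 3 = coupe/doctor/peridot, house 4 = jeep/lawyer/emerald.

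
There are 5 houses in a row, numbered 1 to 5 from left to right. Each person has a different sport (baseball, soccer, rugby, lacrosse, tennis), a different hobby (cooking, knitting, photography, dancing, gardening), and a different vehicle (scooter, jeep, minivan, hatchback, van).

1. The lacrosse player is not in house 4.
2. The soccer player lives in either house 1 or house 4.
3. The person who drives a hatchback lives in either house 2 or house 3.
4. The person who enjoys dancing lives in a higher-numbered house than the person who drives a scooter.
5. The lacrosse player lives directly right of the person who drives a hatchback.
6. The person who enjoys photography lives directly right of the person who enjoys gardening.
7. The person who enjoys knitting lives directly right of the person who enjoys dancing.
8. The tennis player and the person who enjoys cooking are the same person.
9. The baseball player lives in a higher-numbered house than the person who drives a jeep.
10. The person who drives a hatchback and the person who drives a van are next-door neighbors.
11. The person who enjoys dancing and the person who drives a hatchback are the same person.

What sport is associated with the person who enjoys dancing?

By clue 5, the lacrosse player is in house 3.
By clue 5, the person who drives a hatchback is in house 2.
By clue 11, the person who enjoys dancing is in house 2.
House 5 vehicle: only minivan fits.
From clue 4, the person who drives a scooter must be in house 1.
From clue 7, the person who enjoys knitting must be in house 3.
That leaves cooking as the hobby for house 1.
So house 4 gets gardening for hobby.
So house 5 gets photography for hobby.
That leaves van as the vehicle for house 3.
House 4 vehicle: only jeep fits.
By clue 8, the tennis player is in house 1.
The baseball player is in house 5 (clue 9).
House 2 sport: only rugby fits.
House 4 sport: only soccer fits.
So: house 1 = tennis/cooking/scooter, house 2 = rugby/dancing/hatchback, house 3 = lacrosse/knitting/van, house 4 = soccer/gardening/jeep, house 5 = baseball/photography/minivan.

rugby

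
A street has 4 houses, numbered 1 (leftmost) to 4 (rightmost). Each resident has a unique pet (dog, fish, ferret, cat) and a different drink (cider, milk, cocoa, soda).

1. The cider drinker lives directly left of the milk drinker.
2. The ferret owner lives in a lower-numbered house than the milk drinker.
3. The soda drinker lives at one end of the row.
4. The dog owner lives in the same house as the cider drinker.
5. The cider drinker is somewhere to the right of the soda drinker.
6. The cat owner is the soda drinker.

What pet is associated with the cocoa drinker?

ferret

Clue 5 places the soda drinker in house 1.
Clue 6 places the cat owner in house 1.
House 4 pet: only fish fits.
The dog owner is narrowed to house 2 or 3; consider each.
Placing it in house 2 leads to a contradiction, so it's in house 3.
Clue 4: the cider drinker is in house 3.
House 2's pet must be ferret (nothing else left).
The only drink still possible for house 2 is cocoa.
That leaves milk as the drink for house 4.
So: house 1 = cat/soda, house 2 = ferret/cocoa, house 3 = dog/cider, house 4 = fish/milk.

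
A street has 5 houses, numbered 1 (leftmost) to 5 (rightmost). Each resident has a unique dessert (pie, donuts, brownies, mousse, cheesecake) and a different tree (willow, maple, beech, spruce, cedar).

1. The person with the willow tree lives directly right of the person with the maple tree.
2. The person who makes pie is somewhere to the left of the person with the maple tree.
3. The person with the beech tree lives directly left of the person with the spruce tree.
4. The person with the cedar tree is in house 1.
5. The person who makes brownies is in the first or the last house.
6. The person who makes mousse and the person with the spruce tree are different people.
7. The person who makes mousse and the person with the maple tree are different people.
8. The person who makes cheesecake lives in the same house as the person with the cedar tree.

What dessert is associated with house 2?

mousse

Clue 4: the person with the cedar tree is in house 1.
Clue 8: the person who makes cheesecake is in house 1.
That leaves brownies as the dessert for house 5.
That leaves beech as the tree for house 2.
By clue 3, the person with the spruce tree is in house 3.
House 5 tree: only willow fits.
Clue 7: the person who makes mousse is in house 2.
House 4 dessert: only donuts fits.
House 4 tree: only maple fits.
So house 3 gets pie for dessert.
So: house 1 = cheesecake/cedar, house 2 = mousse/beech, house 3 = pie/spruce, house 4 = donuts/maple, house 5 = brownies/willow.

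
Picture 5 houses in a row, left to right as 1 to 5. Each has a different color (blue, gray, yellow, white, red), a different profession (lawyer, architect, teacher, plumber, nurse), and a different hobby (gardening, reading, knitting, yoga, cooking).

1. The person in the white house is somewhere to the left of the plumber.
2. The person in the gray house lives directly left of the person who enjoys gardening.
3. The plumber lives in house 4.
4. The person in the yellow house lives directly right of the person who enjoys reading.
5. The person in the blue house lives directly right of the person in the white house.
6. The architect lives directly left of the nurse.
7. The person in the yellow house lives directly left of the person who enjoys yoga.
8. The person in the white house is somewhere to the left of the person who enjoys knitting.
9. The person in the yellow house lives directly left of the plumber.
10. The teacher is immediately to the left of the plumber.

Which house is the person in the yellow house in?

3

Clue 3 places the plumber in house 4.
Clue 9 places the person in the yellow house in house 3.
From clue 10, the teacher must be in house 3.
From clue 4, the person who enjoys reading must be in house 2.
From clue 5, the person in the blue house must be in house 2.
Clue 5 places the person in the white house in house 1.
The architect is in house 1 (clue 6).
The nurse is in house 2 (clue 6).
Clue 7: the person who enjoys yoga is in house 4.
House 5 color: only red fits.
So house 5 gets lawyer for profession.
House 1's hobby must be cooking (nothing else left).
The person who enjoys gardening is in house 5 (clue 2).
That leaves gray as the color for house 4.
So house 3 gets knitting for hobby.
So: house 1 = white/architect/cooking, house 2 = blue/nurse/reading, house 3 = yellow/teacher/knitting, house 4 = gray/plumber/yoga, house 5 = red/lawyer/gardening.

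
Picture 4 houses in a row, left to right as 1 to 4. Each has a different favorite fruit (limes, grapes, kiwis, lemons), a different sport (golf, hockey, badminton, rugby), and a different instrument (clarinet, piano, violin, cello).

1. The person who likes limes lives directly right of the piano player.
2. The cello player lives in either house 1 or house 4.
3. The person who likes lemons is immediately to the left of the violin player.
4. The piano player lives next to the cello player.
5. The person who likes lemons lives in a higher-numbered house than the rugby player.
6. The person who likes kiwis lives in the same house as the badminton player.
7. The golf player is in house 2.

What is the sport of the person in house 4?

Clue 7 places the golf player in house 2.
House 1's sport must be rugby (nothing else left).
The only favorite fruit still possible for house 1 is grapes.
House 2's favorite fruit must be lemons (nothing else left).
The violin player is in house 3 (clue 3).
Clue 1: the person who likes limes is in house 3.
Clue 4 places the cello player in house 1.
That leaves kiwis as the favorite fruit for house 4.
House 2's instrument must be piano (nothing else left).
The only instrument still possible for house 4 is clarinet.
The badminton player is in house 4 (clue 6).
That leaves hockey as the sport for house 3.
So: house 1 = grapes/rugby/cello, house 2 = lemons/golf/piano, house 3 = limes/hockey/violin, house 4 = kiwis/badminton/clarinet.

badminton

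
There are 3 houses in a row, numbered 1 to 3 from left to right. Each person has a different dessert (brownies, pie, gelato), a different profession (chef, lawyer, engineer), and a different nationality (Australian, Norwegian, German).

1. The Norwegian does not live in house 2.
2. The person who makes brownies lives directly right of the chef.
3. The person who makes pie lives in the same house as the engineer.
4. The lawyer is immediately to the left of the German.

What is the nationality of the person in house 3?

German

The only profession still possible for house 3 is engineer.
From clue 3, the person who makes pie must be in house 3.
House 1's dessert must be gelato (nothing else left).
So house 2 gets brownies for dessert.
By clue 2, the chef is in house 1.
House 2's profession must be lawyer (nothing else left).
From clue 4, the German must be in house 3.
House 2 nationality: only Australian fits.
That leaves Norwegian as the nationality for house 1.
So: house 1 = gelato/chef/Norwegian, house 2 = brownies/lawyer/Australian, house 3 = pie/engineer/German.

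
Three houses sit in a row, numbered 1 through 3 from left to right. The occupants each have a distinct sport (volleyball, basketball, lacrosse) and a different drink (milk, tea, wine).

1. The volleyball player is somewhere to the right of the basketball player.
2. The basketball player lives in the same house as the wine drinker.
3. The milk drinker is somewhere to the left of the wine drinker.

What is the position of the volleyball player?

3

From clue 3, the milk drinker must be in house 1.
Clue 3: the wine drinker is in house 2.
House 3's drink must be tea (nothing else left).
The basketball player is in house 2 (clue 2).
The only sport still possible for house 1 is lacrosse.
So house 3 gets volleyball for sport.
So: house 1 = lacrosse/milk, house 2 = basketball/wine, house 3 = volleyball/tea.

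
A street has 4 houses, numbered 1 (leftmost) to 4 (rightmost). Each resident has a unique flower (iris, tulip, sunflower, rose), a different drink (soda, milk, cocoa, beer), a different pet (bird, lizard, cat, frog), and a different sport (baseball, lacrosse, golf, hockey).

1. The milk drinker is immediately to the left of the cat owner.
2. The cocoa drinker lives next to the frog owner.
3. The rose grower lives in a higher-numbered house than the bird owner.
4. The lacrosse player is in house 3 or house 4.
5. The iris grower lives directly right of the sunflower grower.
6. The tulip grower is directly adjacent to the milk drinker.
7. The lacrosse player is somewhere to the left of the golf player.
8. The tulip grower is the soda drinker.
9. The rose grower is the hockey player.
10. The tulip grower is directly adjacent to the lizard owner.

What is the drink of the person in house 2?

From clue 7, the lacrosse player must be in house 3.
Clue 7 places the golf player in house 4.
The only sport still possible for house 1 is baseball.
The only sport still possible for house 2 is hockey.
The rose grower is in house 2 (clue 9).
From clue 3, the bird owner must be in house 1.
The iris grower is in house 4 (clue 5).
Clue 5 places the sunflower grower in house 3.
House 1 flower: only tulip fits.
Clue 6: the milk drinker is in house 2.
The soda drinker is in house 1 (clue 8).
By clue 10, the lizard owner is in house 2.
Clue 1 places the cat owner in house 3.
House 4 pet: only frog fits.
Clue 2 places the cocoa drinker in house 3.
The only drink still possible for house 4 is beer.
So: house 1 = tulip/soda/bird/baseball, house 2 = rose/milk/lizard/hockey, house 3 = sunflower/cocoa/cat/lacrosse, house 4 = iris/beer/frog/golf.

milk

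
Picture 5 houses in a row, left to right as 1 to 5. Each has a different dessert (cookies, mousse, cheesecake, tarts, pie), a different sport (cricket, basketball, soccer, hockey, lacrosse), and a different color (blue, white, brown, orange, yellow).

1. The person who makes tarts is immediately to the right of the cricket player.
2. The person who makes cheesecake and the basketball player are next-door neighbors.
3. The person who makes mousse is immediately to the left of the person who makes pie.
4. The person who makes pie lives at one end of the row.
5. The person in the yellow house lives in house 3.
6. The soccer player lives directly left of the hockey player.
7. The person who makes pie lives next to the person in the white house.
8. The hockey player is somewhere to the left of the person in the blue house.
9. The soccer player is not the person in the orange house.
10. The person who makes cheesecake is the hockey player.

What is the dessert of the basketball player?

Clue 4: the person who makes pie is in house 5.
From clue 5, the person in the yellow house must be in house 3.
Clue 7: the person in the white house is in house 4.
Clue 3: the person who makes mousse is in house 4.
So house 1 gets cookies for dessert.
House 5 color: only blue fits.
So house 5 gets lacrosse for sport.
The only sport still possible for house 4 is basketball.
By clue 2, the person who makes cheesecake is in house 3.
The hockey player is in house 3 (clue 10).
House 2 dessert: only tarts fits.
The cricket player is in house 1 (clue 1).
Clue 6: the soccer player is in house 2.
By clue 9, the person in the orange house is in house 1.
That leaves brown as the color for house 2.
So: house 1 = cookies/cricket/orange, house 2 = tarts/soccer/brown, house 3 = cheesecake/hockey/yellow, house 4 = mousse/basketball/white, house 5 = pie/lacrosse/blue.

mousse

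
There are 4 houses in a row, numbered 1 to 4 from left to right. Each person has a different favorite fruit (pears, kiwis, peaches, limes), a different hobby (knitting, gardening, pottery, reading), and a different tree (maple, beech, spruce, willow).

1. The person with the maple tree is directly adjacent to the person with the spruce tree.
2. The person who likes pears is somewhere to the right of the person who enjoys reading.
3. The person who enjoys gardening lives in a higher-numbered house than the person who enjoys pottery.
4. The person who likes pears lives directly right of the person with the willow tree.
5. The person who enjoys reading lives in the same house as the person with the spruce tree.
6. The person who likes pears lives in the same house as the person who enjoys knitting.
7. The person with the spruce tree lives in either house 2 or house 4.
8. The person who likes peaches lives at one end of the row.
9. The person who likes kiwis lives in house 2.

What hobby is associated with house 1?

pottery

Clue 7: the person with the spruce tree is in house 2.
By clue 9, the person who likes kiwis is in house 2.
The person who likes pears is in house 4 (clue 4).
Clue 4: the person with the willow tree is in house 3.
From clue 5, the person who enjoys reading must be in house 2.
Clue 6 places the person who enjoys knitting in house 4.
So house 1 gets peaches for favorite fruit.
House 3's favorite fruit must be limes (nothing else left).
The only hobby still possible for house 1 is pottery.
That leaves gardening as the hobby for house 3.
That leaves beech as the tree for house 4.
House 1 tree: only maple fits.
So: house 1 = peaches/pottery/maple, house 2 = kiwis/reading/spruce, house 3 = limes/gardening/willow, house 4 = pears/knitting/beech.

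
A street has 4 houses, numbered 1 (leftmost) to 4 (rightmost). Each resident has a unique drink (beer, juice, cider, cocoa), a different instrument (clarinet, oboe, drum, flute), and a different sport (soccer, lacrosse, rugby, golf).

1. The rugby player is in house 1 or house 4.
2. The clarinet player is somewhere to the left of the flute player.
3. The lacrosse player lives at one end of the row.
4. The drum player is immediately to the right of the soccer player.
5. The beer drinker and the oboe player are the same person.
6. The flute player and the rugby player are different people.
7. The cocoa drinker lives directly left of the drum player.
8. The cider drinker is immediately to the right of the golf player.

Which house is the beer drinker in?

The lacrosse player is narrowed to house 1 or 4; consider each.
Placing it in house 1 leads to a contradiction, so it's in house 4.
That leaves rugby as the sport for house 1.
The cider drinker is narrowed to house 3 or 4; consider each.
Placing it in house 3 leads to a contradiction, so it's in house 4.
Clue 8 places the golf player in house 3.
So house 2 gets soccer for sport.
The drum player is in house 3 (clue 4).
The cocoa drinker is in house 2 (clue 7).
So house 4 gets flute for instrument.
From clue 5, the beer drinker must be in house 1.
By clue 5, the oboe player is in house 1.
House 3's drink must be juice (nothing else left).
So house 2 gets clarinet for instrument.
So: house 1 = beer/oboe/rugby, house 2 = cocoa/clarinet/soccer, house 3 = juice/drum/golf, house 4 = cider/flute/lacrosse.

1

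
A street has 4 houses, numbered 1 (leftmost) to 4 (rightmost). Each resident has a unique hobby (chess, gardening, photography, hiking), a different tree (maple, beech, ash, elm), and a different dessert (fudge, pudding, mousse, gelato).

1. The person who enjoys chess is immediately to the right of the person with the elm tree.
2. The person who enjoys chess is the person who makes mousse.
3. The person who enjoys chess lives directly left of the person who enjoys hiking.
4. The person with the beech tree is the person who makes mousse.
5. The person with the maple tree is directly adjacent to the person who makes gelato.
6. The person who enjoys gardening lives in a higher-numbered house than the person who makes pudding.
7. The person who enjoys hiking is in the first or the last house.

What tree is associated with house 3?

beech

Clue 7 places the person who enjoys hiking in house 4.
So house 1 gets photography for hobby.
Clue 3 places the person who enjoys chess in house 3.
That leaves gardening as the hobby for house 2.
By clue 1, the person with the elm tree is in house 2.
The person who makes mousse is in house 3 (clue 2).
Clue 4: the person with the beech tree is in house 3.
Clue 6 places the person who makes pudding in house 1.
The person with the maple tree is in house 1 (clue 5).
From clue 5, the person who makes gelato must be in house 2.
That leaves ash as the tree for house 4.
House 4's dessert must be fudge (nothing else left).
So: house 1 = photography/maple/pudding, house 2 = gardening/elm/gelato, house 3 = chess/beech/mousse, house 4 = hiking/ash/fudge.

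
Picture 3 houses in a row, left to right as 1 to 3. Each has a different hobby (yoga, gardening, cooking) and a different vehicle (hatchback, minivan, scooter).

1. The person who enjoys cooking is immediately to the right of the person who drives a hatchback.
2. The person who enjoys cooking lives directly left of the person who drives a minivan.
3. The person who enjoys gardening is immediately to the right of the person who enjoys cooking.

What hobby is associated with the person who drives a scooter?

From clue 2, the person who enjoys cooking must be in house 2.
Clue 2 places the person who drives a minivan in house 3.
By clue 3, the person who enjoys gardening is in house 3.
That leaves yoga as the hobby for house 1.
Clue 1: the person who drives a hatchback is in house 1.
So house 2 gets scooter for vehicle.
So: house 1 = yoga/hatchback, house 2 = cooking/scooter, house 3 = gardening/minivan.

cooking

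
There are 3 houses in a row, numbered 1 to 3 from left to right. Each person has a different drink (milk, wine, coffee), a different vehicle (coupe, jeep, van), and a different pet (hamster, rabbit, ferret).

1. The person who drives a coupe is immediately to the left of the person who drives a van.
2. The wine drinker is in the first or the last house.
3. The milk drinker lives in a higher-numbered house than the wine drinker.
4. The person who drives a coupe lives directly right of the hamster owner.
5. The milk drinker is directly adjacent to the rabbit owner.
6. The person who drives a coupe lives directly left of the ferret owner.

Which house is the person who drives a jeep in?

From clue 3, the wine drinker must be in house 1.
The person who drives a coupe is in house 2 (clue 4).
Clue 4 places the hamster owner in house 1.
Clue 6: the ferret owner is in house 3.
The only vehicle still possible for house 1 is jeep.
House 3 vehicle: only van fits.
House 2 pet: only rabbit fits.
From clue 5, the milk drinker must be in house 3.
So house 2 gets coffee for drink.
So: house 1 = wine/jeep/hamster, house 2 = coffee/coupe/rabbit, house 3 = milk/van/ferret.

1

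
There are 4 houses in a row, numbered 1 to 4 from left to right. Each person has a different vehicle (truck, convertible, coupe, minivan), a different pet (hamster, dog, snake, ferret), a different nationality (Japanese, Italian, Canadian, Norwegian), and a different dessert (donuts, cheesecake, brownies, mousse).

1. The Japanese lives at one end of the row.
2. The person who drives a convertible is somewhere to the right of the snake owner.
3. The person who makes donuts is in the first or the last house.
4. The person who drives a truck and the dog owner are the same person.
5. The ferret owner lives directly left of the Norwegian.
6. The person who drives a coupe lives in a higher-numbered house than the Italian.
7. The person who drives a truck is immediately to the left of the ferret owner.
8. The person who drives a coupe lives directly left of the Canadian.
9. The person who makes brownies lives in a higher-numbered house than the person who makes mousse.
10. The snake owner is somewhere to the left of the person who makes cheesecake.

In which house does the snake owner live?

That leaves hamster as the pet for house 4.
So house 2 gets Italian for nationality.
From clue 6, the person who drives a coupe must be in house 3.
From clue 8, the Canadian must be in house 4.
House 1 nationality: only Japanese fits.
The only nationality still possible for house 3 is Norwegian.
The ferret owner is in house 2 (clue 5).
Clue 7: the person who drives a truck is in house 1.
House 3 pet: only snake fits.
By clue 2, the person who drives a convertible is in house 4.
From clue 10, the person who makes cheesecake must be in house 4.
That leaves minivan as the vehicle for house 2.
House 1's pet must be dog (nothing else left).
The only dessert still possible for house 1 is donuts.
House 2's dessert must be mousse (nothing else left).
House 3's dessert must be brownies (nothing else left).
So: house 1 = truck/dog/Japanese/donuts, house 2 = minivan/ferret/Italian/mousse, house 3 = coupe/snake/Norwegian/brownies, house 4 = convertible/hamster/Canadian/cheesecake.

3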